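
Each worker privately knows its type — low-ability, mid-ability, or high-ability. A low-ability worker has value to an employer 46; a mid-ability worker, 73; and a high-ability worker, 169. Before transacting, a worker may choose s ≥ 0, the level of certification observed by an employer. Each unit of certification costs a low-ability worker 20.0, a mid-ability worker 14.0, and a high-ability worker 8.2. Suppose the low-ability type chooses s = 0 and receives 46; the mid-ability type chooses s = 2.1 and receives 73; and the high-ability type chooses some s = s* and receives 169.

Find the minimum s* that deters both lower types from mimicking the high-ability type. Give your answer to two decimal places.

Low-ability type (on-path payoff 46) won't mimic when 46 ≥ 169 − 20.0·s*, i.e. s* ≥ 6.15.
Mid-ability type (on-path payoff 73 − 14.0×2.1 = 43.6) won't mimic when 43.6 ≥ 169 − 14.0·s*, i.e. s* ≥ 8.96.
Both must hold, so s* = max(6.15, 8.96) = 8.96. The mid-ability type's constraint binds.

8.96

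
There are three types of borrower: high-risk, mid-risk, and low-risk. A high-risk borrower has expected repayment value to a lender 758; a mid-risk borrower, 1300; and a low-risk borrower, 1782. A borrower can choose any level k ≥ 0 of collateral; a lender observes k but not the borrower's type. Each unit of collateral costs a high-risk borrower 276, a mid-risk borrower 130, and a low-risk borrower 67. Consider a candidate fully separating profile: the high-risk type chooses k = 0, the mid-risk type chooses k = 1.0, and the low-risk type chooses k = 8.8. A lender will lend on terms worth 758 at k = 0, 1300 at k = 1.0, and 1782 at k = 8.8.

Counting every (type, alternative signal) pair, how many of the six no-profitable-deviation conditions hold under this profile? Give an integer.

Mid-risk (own payoff 1300 − 130×1.0 = 1170): to k=0 gives 758 → no gain ✓; to k=8.8 gives 1782 − 130×8.8 = 638 → no gain ✓.
Low-risk (own payoff 1782 − 67×8.8 = 1192.4): to k=0 gives 758 → no gain ✓; to k=1.0 gives 1300 − 67×1.0 = 1233 → profitable ✗.
High-risk (own payoff 758): to k=1.0 gives 1300 − 276×1.0 = 1024 → profitable ✗; to k=8.8 gives 1782 − 276×8.8 = -646.8 → no gain ✓.
4 of the 6 constraints hold; not an equilibrium.

4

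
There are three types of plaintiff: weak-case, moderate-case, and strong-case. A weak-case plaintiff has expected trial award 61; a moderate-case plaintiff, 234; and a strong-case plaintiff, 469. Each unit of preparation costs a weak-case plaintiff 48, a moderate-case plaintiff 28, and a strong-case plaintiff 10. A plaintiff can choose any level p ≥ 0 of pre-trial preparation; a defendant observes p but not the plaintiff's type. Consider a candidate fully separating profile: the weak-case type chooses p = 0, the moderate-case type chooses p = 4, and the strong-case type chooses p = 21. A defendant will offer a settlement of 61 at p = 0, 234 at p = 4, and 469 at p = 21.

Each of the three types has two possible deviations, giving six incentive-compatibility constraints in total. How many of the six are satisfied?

6

Weak-case (own payoff 61): to p=4 gives 234 − 48×4 = 42 → no gain ✓; to p=21 gives 469 − 48×21 = -539 → no gain ✓.
Moderate-case (own payoff 234 − 28×4 = 122): to p=0 gives 61 → no gain ✓; to p=21 gives 469 − 28×21 = -119 → no gain ✓.
Strong-case (own payoff 469 − 10×21 = 259): to p=0 gives 61 → no gain ✓; to p=4 gives 234 − 10×4 = 194 → no gain ✓.
6 of the 6 constraints hold; this profile is a separating equilibrium.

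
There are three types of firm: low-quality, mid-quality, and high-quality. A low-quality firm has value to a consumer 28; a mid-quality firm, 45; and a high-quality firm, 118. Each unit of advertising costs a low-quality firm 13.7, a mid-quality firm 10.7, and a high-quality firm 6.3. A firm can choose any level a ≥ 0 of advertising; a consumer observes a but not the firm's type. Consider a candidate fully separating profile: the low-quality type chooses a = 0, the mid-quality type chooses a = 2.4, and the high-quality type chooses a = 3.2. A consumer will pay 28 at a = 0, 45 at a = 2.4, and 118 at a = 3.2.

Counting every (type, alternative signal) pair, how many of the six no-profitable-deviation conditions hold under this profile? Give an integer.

3

Mid-quality (own payoff 45 − 10.7×2.4 = 19.32): to a=0 gives 28 → profitable ✗; to a=3.2 gives 118 − 10.7×3.2 = 83.76 → profitable ✗.
High-quality (own payoff 118 − 6.3×3.2 = 97.84): to a=0 gives 28 → no gain ✓; to a=2.4 gives 45 − 6.3×2.4 = 29.88 → no gain ✓.
Low-quality (own payoff 28): to a=2.4 gives 45 − 13.7×2.4 = 12.12 → no gain ✓; to a=3.2 gives 118 − 13.7×3.2 = 74.16 → profitable ✗.
3 of the 6 constraints hold; not an equilibrium.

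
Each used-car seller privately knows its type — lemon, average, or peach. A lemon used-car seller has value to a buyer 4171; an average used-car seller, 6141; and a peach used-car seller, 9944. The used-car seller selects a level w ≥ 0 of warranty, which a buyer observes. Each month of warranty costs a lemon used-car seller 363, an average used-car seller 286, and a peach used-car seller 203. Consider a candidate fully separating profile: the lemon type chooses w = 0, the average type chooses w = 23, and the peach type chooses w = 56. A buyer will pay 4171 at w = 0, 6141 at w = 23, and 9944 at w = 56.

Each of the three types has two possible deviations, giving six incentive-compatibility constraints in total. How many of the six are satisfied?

Average (own payoff 6141 − 286×23 = -437): to w=0 gives 4171 → profitable ✗; to w=56 gives 9944 − 286×56 = -6072 → no gain ✓.
Lemon (own payoff 4171): to w=23 gives 6141 − 363×23 = -2208 → no gain ✓; to w=56 gives 9944 − 363×56 = -10384 → no gain ✓.
Peach (own payoff 9944 − 203×56 = -1424): to w=0 gives 4171 → profitable ✗; to w=23 gives 6141 − 203×23 = 1472 → profitable ✗.
3 of the 6 constraints hold; not an equilibrium.

3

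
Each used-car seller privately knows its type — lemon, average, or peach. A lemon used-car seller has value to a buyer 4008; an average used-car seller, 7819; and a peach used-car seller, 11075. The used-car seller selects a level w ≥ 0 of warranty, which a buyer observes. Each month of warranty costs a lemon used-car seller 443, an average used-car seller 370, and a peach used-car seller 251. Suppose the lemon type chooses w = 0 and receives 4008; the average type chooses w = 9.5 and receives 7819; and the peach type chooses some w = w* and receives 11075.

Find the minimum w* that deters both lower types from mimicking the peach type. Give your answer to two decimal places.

Lemon type (on-path payoff 4008) won't mimic when 4008 ≥ 11075 − 443·w*, i.e. w* ≥ 15.95.
Average type (on-path payoff 7819 − 370×9.5 = 4304) won't mimic when 4304 ≥ 11075 − 370·w*, i.e. w* ≥ 18.30.
Both must hold, so w* = max(15.95, 18.30) = 18.30. The average type's constraint binds.

18.30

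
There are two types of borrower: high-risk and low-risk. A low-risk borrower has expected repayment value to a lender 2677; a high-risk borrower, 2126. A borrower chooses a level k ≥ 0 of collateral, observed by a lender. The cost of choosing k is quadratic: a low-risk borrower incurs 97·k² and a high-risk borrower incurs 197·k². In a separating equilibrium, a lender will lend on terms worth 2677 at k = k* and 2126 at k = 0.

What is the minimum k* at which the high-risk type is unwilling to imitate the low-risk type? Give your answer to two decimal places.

The high-risk type at k = 0 receives 2126; imitating at k* yields 2677 − 197·k*².
Indifference: 2126 = 2677 − 197·k*², so k*² = (2677 − 2126) / 197 ≈ 2.7970.
k* = √2.7970 ≈ 1.67.

1.67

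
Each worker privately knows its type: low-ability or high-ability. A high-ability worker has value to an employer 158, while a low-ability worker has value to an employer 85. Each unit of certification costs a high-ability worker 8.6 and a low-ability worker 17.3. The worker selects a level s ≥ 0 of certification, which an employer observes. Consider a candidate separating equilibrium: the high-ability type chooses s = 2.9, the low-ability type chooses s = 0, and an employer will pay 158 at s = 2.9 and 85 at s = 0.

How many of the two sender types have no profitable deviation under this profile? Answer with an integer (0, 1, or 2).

Low-ability type: stay at 0 → 85; mimic → 158 − 17.3 × 2.9 = 107.83. IC fails (85 < 107.83).
High-ability type: signal → 158 − 8.6 × 2.9 = 133.06; deviate to 0 → 85. IC holds (133.06 ≥ 85).
1 of 2 constraints hold, so this profile is not an equilibrium.

1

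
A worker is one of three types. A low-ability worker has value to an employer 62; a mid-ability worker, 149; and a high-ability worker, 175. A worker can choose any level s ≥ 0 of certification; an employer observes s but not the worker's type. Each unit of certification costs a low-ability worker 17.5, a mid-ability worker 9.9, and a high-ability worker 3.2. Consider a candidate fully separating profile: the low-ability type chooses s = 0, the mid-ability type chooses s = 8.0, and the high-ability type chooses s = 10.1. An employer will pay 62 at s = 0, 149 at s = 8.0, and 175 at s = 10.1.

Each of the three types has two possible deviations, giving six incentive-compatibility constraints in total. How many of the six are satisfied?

Mid-ability (own payoff 149 − 9.9×8.0 = 69.8): to s=0 gives 62 → no gain ✓; to s=10.1 gives 175 − 9.9×10.1 = 75.01 → profitable ✗.
High-ability (own payoff 175 − 3.2×10.1 = 142.68): to s=0 gives 62 → no gain ✓; to s=8.0 gives 149 − 3.2×8.0 = 123.4 → no gain ✓.
Low-ability (own payoff 62): to s=8.0 gives 149 − 17.5×8.0 = 9 → no gain ✓; to s=10.1 gives 175 − 17.5×10.1 = -1.75 → no gain ✓.
5 of the 6 constraints hold; not an equilibrium.

5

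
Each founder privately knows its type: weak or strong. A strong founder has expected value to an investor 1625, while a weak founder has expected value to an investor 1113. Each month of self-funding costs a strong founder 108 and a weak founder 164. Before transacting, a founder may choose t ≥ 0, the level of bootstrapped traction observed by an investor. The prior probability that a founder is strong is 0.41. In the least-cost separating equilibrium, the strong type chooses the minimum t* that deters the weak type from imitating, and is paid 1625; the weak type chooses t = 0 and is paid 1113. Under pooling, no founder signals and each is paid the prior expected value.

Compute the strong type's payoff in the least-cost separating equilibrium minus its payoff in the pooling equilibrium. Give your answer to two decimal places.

Least-cost separating signal: t* solves 1113 = 1625 − 164·t*, so t* = (1625 − 1113)/164 ≈ 3.1220.
Strong type's separating payoff: 1625 − 108 × t* = 1625 − 108 × (1625 − 1113)/164 = 1625 − 55296/164 ≈ 1287.8293.
Pooling payoff: 0.41 × 1625 + 0.59 × 1113 = 1322.92.
Difference: 1287.8293 − 1322.92 = -35.0907, i.e. -35.09 to two decimal places.
The strong type would prefer the pooling outcome.

-35.09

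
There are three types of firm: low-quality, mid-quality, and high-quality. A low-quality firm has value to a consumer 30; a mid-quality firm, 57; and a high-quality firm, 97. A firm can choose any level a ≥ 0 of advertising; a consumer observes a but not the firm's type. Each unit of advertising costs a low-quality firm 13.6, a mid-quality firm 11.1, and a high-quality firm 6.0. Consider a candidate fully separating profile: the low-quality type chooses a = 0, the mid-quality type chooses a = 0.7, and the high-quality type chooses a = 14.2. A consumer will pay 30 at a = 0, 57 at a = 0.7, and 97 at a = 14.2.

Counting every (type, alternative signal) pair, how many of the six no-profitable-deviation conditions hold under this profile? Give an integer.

3

High-quality (own payoff 97 − 6.0×14.2 = 11.8): to a=0 gives 30 → profitable ✗; to a=0.7 gives 57 − 6.0×0.7 = 52.8 → profitable ✗.
Mid-quality (own payoff 57 − 11.1×0.7 = 49.23): to a=0 gives 30 → no gain ✓; to a=14.2 gives 97 − 11.1×14.2 = -60.62 → no gain ✓.
Low-quality (own payoff 30): to a=0.7 gives 57 − 13.6×0.7 = 47.48 → profitable ✗; to a=14.2 gives 97 − 13.6×14.2 = -96.12 → no gain ✓.
3 of the 6 constraints hold; not an equilibrium.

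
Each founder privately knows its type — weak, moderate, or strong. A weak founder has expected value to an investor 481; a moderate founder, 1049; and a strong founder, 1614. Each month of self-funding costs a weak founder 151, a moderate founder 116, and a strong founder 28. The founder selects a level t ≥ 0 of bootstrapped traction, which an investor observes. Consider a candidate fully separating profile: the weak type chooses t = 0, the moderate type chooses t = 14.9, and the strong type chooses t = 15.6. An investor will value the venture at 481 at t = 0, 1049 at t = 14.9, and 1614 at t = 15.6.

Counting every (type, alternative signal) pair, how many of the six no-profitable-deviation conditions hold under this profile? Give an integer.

Strong (own payoff 1614 − 28×15.6 = 1177.2): to t=0 gives 481 → no gain ✓; to t=14.9 gives 1049 − 28×14.9 = 631.8 → no gain ✓.
Moderate (own payoff 1049 − 116×14.9 = -679.4): to t=0 gives 481 → profitable ✗; to t=15.6 gives 1614 − 116×15.6 = -195.6 → profitable ✗.
Weak (own payoff 481): to t=14.9 gives 1049 − 151×14.9 = -1200.9 → no gain ✓; to t=15.6 gives 1614 − 151×15.6 = -741.6 → no gain ✓.
4 of the 6 constraints hold; not an equilibrium.

4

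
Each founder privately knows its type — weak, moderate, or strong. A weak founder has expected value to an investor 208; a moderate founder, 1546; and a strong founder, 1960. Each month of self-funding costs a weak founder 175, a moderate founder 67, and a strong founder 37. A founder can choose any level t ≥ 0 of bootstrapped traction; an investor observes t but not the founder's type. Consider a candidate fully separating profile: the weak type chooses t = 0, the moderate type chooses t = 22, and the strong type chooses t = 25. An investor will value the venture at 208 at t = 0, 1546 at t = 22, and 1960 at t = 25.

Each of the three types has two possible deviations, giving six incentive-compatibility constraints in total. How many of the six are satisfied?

Moderate (own payoff 1546 − 67×22 = 72): to t=0 gives 208 → profitable ✗; to t=25 gives 1960 − 67×25 = 285 → profitable ✗.
Strong (own payoff 1960 − 37×25 = 1035): to t=0 gives 208 → no gain ✓; to t=22 gives 1546 − 37×22 = 732 → no gain ✓.
Weak (own payoff 208): to t=22 gives 1546 − 175×22 = -2304 → no gain ✓; to t=25 gives 1960 − 175×25 = -2415 → no gain ✓.
4 of the 6 constraints hold; not an equilibrium.

4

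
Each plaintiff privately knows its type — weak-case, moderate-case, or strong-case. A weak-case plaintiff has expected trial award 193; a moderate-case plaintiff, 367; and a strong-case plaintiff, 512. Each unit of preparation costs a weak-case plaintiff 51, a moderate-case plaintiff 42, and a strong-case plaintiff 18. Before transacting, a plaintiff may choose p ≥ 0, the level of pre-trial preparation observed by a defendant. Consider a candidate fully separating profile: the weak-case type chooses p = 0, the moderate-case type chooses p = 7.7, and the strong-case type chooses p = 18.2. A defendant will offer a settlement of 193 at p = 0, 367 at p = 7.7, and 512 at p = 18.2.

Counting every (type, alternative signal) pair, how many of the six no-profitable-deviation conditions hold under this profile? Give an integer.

3

Weak-case (own payoff 193): to p=7.7 gives 367 − 51×7.7 = -25.7 → no gain ✓; to p=18.2 gives 512 − 51×18.2 = -416.2 → no gain ✓.
Moderate-case (own payoff 367 − 42×7.7 = 43.6): to p=0 gives 193 → profitable ✗; to p=18.2 gives 512 − 42×18.2 = -252.4 → no gain ✓.
Strong-case (own payoff 512 − 18×18.2 = 184.4): to p=0 gives 193 → profitable ✗; to p=7.7 gives 367 − 18×7.7 = 228.4 → profitable ✗.
3 of the 6 constraints hold; not an equilibrium.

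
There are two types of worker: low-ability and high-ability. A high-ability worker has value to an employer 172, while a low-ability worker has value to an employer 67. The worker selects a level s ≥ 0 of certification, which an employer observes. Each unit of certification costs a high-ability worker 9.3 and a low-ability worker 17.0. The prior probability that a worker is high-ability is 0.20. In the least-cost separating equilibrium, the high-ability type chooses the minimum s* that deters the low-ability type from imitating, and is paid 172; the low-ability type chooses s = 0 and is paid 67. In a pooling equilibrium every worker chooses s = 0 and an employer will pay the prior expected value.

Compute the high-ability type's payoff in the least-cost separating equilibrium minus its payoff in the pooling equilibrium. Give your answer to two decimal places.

Least-cost separating signal: s* solves 67 = 172 − 17.0·s*, so s* = (172 − 67)/17.0 ≈ 6.1765.
High-ability type's separating payoff: 172 − 9.3 × s* = 172 − 9.3 × (172 − 67)/17.0 = 172 − 976.5/17.0 ≈ 114.5588.
Pooling payoff: 0.20 × 172 + 0.80 × 67 = 88.
Difference: 114.5588 − 88 = 26.5588, i.e. 26.56 to two decimal places.
The high-ability type prefers to separate.

26.56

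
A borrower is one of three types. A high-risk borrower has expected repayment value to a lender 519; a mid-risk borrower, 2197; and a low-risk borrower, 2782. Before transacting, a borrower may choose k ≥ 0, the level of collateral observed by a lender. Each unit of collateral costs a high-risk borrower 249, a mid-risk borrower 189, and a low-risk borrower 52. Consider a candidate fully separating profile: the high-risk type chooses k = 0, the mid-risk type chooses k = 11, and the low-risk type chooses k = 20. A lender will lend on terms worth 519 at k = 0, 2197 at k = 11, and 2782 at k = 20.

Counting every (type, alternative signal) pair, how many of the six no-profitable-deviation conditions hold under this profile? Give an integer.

5

Mid-risk (own payoff 2197 − 189×11 = 118): to k=0 gives 519 → profitable ✗; to k=20 gives 2782 − 189×20 = -998 → no gain ✓.
High-risk (own payoff 519): to k=11 gives 2197 − 249×11 = -542 → no gain ✓; to k=20 gives 2782 − 249×20 = -2198 → no gain ✓.
Low-risk (own payoff 2782 − 52×20 = 1742): to k=0 gives 519 → no gain ✓; to k=11 gives 2197 − 52×11 = 1625 → no gain ✓.
5 of the 6 constraints hold; not an equilibrium.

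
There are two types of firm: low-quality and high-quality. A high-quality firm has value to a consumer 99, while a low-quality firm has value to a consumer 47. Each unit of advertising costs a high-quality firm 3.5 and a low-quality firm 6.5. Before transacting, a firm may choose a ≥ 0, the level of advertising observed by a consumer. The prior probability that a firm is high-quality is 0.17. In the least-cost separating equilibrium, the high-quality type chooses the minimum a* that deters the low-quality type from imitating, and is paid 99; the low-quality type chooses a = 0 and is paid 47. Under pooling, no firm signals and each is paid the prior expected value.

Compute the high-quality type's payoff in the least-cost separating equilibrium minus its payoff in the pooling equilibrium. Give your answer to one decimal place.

Least-cost separating signal: a* solves 47 = 99 − 6.5·a*, so a* = (99 − 47)/6.5 = 8.
High-quality type's separating payoff: 99 − 3.5 × a* = 99 − 3.5 × (99 − 47)/6.5 = 99 − 182/6.5 = 71.
Pooling payoff: 0.17 × 99 + 0.83 × 47 = 55.84.
Difference: 71 − 55.84 = 15.16, i.e. 15.2 to one decimal place.
The high-quality type prefers to separate.

15.2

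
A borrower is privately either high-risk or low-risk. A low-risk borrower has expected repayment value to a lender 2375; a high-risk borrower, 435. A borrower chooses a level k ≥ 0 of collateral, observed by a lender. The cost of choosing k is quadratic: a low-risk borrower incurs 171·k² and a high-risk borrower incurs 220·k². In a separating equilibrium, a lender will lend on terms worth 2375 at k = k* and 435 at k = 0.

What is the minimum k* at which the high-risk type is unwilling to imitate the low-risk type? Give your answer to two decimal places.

2.97

The high-risk type at k = 0 receives 435; imitating at k* yields 2375 − 220·k*².
Indifference: 435 = 2375 − 220·k*², so k*² = (2375 − 435) / 220 ≈ 8.8182.
k* = √8.8182 ≈ 2.97.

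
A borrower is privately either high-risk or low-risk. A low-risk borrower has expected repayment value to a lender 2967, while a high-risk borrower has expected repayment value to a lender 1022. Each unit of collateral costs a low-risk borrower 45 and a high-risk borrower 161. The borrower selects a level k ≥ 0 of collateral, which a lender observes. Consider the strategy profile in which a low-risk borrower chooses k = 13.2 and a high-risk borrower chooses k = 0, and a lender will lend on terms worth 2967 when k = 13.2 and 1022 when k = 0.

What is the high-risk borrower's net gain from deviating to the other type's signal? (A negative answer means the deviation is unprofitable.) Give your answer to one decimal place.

-180.2

Playing k = 0 the high-risk borrower receives 1022.
Deviating to k = 13.2 brings payment 2967 at cost 161 × 13.2 = 2125.2, netting 841.8.
Gain from deviating: 841.8 − 1022 = -180.2.
The gain is negative, so the high-risk type's incentive-compatibility constraint is satisfied.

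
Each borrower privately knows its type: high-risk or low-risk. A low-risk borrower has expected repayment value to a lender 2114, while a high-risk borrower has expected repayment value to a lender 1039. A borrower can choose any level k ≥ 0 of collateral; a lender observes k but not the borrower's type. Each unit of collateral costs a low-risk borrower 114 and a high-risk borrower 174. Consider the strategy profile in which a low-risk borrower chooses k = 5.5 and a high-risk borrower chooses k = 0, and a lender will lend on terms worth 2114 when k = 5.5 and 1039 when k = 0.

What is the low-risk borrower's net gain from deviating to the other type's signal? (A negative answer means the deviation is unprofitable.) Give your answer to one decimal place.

-448.0

Playing k = 5.5 the low-risk borrower receives 2114 − 114 × 5.5 = 1487.
Deviating to k = 0 yields 1039 instead.
Gain from deviating: 1039 − 1487 = -448.0.
The gain is negative, so the low-risk type's incentive-compatibility constraint is satisfied.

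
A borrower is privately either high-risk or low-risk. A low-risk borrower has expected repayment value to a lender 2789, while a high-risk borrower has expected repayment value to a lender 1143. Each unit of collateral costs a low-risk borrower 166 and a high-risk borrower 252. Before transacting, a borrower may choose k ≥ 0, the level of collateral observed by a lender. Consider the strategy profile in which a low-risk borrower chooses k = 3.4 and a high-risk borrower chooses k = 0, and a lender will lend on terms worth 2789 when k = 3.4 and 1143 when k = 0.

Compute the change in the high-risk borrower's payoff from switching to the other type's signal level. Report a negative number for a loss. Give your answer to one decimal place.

Playing k = 0 the high-risk borrower receives 1143.
Deviating to k = 3.4 brings payment 2789 at cost 252 × 3.4 = 856.8, netting 1932.2.
Gain from deviating: 1932.2 − 1143 = 789.2.
The gain is positive, so the high-risk type's incentive-compatibility constraint is violated — this profile is not a separating equilibrium.

789.2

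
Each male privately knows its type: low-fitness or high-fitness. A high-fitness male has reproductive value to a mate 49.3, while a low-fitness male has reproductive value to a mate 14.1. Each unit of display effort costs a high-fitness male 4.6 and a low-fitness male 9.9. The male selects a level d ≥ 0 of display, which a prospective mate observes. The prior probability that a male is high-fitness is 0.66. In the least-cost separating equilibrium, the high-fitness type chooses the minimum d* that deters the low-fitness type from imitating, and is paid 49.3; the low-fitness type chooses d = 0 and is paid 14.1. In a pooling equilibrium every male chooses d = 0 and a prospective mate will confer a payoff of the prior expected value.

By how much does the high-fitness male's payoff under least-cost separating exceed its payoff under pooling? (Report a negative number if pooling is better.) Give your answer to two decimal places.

-4.39

Least-cost separating signal: d* solves 14.1 = 49.3 − 9.9·d*, so d* = (49.3 − 14.1)/9.9 ≈ 3.5556.
High-fitness type's separating payoff: 49.3 − 4.6 × d* = 49.3 − 4.6 × (49.3 − 14.1)/9.9 = 49.3 − 161.92/9.9 ≈ 32.9444.
Pooling payoff: 0.66 × 49.3 + 0.34 × 14.1 = 37.332.
Difference: 32.9444 − 37.332 = -4.3876, i.e. -4.39 to two decimal places.
The high-fitness type would prefer the pooling outcome.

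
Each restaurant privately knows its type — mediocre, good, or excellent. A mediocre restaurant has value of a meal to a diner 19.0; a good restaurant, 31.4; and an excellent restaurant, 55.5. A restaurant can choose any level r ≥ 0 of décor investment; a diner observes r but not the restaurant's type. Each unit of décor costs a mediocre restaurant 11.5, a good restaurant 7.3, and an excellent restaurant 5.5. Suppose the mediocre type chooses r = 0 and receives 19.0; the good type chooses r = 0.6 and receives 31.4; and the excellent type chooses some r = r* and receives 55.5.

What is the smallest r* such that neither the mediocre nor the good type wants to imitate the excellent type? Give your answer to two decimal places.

Mediocre type (on-path payoff 19.0) won't mimic when 19.0 ≥ 55.5 − 11.5·r*, i.e. r* ≥ 3.17.
Good type (on-path payoff 31.4 − 7.3×0.6 = 27.02) won't mimic when 27.02 ≥ 55.5 − 7.3·r*, i.e. r* ≥ 3.90.
Both must hold, so r* = max(3.17, 3.90) = 3.90. The good type's constraint binds.

3.90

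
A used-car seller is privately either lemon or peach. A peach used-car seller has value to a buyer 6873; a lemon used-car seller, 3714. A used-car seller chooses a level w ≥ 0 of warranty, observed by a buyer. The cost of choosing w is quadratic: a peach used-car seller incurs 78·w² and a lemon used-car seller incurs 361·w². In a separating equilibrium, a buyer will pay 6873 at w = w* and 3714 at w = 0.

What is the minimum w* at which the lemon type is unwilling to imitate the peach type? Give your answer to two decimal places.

2.96

The lemon type at w = 0 receives 3714; imitating at w* yields 6873 − 361·w*².
Indifference: 3714 = 6873 − 361·w*², so w*² = (6873 − 3714) / 361 ≈ 8.7507.
w* = √8.7507 ≈ 2.96.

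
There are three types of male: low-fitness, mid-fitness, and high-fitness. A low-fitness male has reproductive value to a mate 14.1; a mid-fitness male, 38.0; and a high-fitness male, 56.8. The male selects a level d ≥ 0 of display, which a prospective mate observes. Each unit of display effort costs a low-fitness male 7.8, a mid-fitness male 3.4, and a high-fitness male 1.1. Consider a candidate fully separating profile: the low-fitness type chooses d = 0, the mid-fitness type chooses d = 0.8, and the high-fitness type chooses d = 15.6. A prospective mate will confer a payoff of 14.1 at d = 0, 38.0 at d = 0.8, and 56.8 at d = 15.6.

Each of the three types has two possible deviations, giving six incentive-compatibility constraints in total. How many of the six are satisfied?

5

High-fitness (own payoff 56.8 − 1.1×15.6 = 39.64): to d=0 gives 14.1 → no gain ✓; to d=0.8 gives 38.0 − 1.1×0.8 = 37.12 → no gain ✓.
Low-fitness (own payoff 14.1): to d=0.8 gives 38.0 − 7.8×0.8 = 31.76 → profitable ✗; to d=15.6 gives 56.8 − 7.8×15.6 = -64.88 → no gain ✓.
Mid-fitness (own payoff 38.0 − 3.4×0.8 = 35.28): to d=0 gives 14.1 → no gain ✓; to d=15.6 gives 56.8 − 3.4×15.6 = 3.76 → no gain ✓.
5 of the 6 constraints hold; not an equilibrium.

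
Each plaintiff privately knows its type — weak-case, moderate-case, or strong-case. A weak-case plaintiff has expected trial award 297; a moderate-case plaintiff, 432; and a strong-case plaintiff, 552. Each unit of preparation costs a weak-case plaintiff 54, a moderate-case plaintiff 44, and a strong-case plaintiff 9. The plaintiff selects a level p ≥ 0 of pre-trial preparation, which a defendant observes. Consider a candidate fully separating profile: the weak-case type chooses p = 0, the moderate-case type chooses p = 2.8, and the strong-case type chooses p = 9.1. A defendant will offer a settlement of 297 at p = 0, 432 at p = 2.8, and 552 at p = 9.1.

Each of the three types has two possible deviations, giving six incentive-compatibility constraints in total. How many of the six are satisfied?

Moderate-case (own payoff 432 − 44×2.8 = 308.8): to p=0 gives 297 → no gain ✓; to p=9.1 gives 552 − 44×9.1 = 151.6 → no gain ✓.
Weak-case (own payoff 297): to p=2.8 gives 432 − 54×2.8 = 280.8 → no gain ✓; to p=9.1 gives 552 − 54×9.1 = 60.6 → no gain ✓.
Strong-case (own payoff 552 − 9×9.1 = 470.1): to p=0 gives 297 → no gain ✓; to p=2.8 gives 432 − 9×2.8 = 406.8 → no gain ✓.
6 of the 6 constraints hold; this profile is a separating equilibrium.

6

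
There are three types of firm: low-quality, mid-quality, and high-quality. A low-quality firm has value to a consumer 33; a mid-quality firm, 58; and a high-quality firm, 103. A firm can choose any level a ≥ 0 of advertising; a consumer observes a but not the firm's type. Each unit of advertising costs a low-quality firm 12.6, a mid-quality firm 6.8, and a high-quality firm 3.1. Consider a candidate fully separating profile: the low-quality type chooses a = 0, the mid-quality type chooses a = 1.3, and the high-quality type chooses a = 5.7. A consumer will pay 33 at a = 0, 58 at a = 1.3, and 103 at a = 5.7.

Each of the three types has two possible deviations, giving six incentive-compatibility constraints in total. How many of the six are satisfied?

Low-quality (own payoff 33): to a=1.3 gives 58 − 12.6×1.3 = 41.62 → profitable ✗; to a=5.7 gives 103 − 12.6×5.7 = 31.18 → no gain ✓.
High-quality (own payoff 103 − 3.1×5.7 = 85.33): to a=0 gives 33 → no gain ✓; to a=1.3 gives 58 − 3.1×1.3 = 53.97 → no gain ✓.
Mid-quality (own payoff 58 − 6.8×1.3 = 49.16): to a=0 gives 33 → no gain ✓; to a=5.7 gives 103 − 6.8×5.7 = 64.24 → profitable ✗.
4 of the 6 constraints hold; not an equilibrium.

4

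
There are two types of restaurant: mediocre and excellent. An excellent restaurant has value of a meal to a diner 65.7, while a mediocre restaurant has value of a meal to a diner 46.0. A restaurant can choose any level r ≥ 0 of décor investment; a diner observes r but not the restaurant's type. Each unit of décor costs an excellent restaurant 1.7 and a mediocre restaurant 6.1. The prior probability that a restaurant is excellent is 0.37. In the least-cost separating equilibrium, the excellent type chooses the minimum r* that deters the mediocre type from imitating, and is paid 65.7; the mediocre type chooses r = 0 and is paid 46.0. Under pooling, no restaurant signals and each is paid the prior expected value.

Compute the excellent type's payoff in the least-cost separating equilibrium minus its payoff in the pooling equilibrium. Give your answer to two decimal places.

Least-cost separating signal: r* solves 46.0 = 65.7 − 6.1·r*, so r* = (65.7 − 46.0)/6.1 ≈ 3.2295.
Excellent type's separating payoff: 65.7 − 1.7 × r* = 65.7 − 1.7 × (65.7 − 46.0)/6.1 = 65.7 − 33.49/6.1 ≈ 60.2098.
Pooling payoff: 0.37 × 65.7 + 0.63 × 46.0 = 53.289.
Difference: 60.2098 − 53.289 = 6.9208, i.e. 6.92 to two decimal places.
The excellent type prefers to separate.

6.92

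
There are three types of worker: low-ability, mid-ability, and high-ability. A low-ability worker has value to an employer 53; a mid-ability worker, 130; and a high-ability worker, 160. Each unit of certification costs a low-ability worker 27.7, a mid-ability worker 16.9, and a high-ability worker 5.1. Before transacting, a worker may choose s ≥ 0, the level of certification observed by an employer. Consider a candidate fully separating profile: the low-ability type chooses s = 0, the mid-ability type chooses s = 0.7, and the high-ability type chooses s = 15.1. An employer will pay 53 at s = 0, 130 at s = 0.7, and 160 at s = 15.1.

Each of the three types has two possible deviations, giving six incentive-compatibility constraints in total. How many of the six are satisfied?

Mid-ability (own payoff 130 − 16.9×0.7 = 118.17): to s=0 gives 53 → no gain ✓; to s=15.1 gives 160 − 16.9×15.1 = -95.19 → no gain ✓.
Low-ability (own payoff 53): to s=0.7 gives 130 − 27.7×0.7 = 110.61 → profitable ✗; to s=15.1 gives 160 − 27.7×15.1 = -258.27 → no gain ✓.
High-ability (own payoff 160 − 5.1×15.1 = 82.99): to s=0 gives 53 → no gain ✓; to s=0.7 gives 130 − 5.1×0.7 = 126.43 → profitable ✗.
4 of the 6 constraints hold; not an equilibrium.

4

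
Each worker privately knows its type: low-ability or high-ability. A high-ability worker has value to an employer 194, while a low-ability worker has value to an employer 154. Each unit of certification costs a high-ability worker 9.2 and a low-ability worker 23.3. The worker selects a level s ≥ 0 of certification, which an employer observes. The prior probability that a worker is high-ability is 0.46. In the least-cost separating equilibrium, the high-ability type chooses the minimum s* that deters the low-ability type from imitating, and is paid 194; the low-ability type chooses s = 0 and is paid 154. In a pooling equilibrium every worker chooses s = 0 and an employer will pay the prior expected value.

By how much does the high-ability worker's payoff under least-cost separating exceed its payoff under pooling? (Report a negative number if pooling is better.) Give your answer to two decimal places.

5.81

Least-cost separating signal: s* solves 154 = 194 − 23.3·s*, so s* = (194 − 154)/23.3 ≈ 1.7167.
High-ability type's separating payoff: 194 − 9.2 × s* = 194 − 9.2 × (194 − 154)/23.3 = 194 − 368/23.3 ≈ 178.2060.
Pooling payoff: 0.46 × 194 + 0.54 × 154 = 172.4.
Difference: 178.2060 − 172.4 = 5.806, i.e. 5.81 to two decimal places.
The high-ability type prefers to separate.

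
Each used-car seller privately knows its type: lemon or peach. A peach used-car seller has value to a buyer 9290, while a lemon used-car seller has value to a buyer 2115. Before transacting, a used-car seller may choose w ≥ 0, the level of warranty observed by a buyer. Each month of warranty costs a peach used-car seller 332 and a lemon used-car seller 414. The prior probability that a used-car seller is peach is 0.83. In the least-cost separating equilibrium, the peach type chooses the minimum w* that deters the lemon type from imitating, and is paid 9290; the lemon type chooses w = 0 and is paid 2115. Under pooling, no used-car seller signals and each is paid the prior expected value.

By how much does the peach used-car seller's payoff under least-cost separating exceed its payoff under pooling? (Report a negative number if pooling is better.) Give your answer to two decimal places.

Least-cost separating signal: w* solves 2115 = 9290 − 414·w*, so w* = (9290 − 2115)/414 ≈ 17.3309.
Peach type's separating payoff: 9290 − 332 × w* = 9290 − 332 × (9290 − 2115)/414 = 9290 − 2382100/414 ≈ 3536.1353.
Pooling payoff: 0.83 × 9290 + 0.17 × 2115 = 8070.25.
Difference: 3536.1353 − 8070.25 = -4534.1147, i.e. -4534.11 to two decimal places.
The peach type would prefer the pooling outcome.

-4534.11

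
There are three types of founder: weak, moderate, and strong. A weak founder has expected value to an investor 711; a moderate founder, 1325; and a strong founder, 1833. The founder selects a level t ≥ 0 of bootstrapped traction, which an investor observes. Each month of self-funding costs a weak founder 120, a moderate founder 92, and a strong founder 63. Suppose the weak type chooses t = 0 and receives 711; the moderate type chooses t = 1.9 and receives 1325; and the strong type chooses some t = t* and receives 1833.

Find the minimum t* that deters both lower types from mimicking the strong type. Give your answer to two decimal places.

9.35

Weak type (on-path payoff 711) won't mimic when 711 ≥ 1833 − 120·t*, i.e. t* ≥ 9.35.
Moderate type (on-path payoff 1325 − 92×1.9 = 1150.2) won't mimic when 1150.2 ≥ 1833 − 92·t*, i.e. t* ≥ 7.42.
Both must hold, so t* = max(9.35, 7.42) = 9.35. The weak type's constraint binds.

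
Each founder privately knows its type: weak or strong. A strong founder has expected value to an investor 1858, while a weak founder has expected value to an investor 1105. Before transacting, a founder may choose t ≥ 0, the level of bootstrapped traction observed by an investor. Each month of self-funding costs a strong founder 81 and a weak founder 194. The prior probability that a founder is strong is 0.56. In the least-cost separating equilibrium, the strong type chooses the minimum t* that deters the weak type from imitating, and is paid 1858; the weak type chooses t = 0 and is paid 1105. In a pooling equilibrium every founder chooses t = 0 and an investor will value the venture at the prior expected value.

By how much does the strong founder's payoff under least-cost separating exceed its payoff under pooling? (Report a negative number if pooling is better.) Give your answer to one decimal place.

16.9

Least-cost separating signal: t* solves 1105 = 1858 − 194·t*, so t* = (1858 − 1105)/194 ≈ 3.8814.
Strong type's separating payoff: 1858 − 81 × t* = 1858 − 81 × (1858 − 1105)/194 = 1858 − 60993/194 ≈ 1543.603.
Pooling payoff: 0.56 × 1858 + 0.44 × 1105 = 1526.68.
Difference: 1543.603 − 1526.68 = 16.923, i.e. 16.9 to one decimal place.
The strong type prefers to separate.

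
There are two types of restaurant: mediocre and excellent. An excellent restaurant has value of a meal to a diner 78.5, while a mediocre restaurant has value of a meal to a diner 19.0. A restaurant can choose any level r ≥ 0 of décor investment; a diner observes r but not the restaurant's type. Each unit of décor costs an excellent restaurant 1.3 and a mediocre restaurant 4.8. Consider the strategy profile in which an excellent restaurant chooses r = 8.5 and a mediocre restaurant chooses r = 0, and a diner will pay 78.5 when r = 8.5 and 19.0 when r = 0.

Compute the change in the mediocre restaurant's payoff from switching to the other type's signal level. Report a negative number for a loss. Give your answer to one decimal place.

18.7

Playing r = 0 the mediocre restaurant receives 19.0.
Deviating to r = 8.5 brings payment 78.5 at cost 4.8 × 8.5 = 40.8, netting 37.7.
Gain from deviating: 37.7 − 19.0 = 18.7.
The gain is positive, so the mediocre type's incentive-compatibility constraint is violated — this profile is not a separating equilibrium.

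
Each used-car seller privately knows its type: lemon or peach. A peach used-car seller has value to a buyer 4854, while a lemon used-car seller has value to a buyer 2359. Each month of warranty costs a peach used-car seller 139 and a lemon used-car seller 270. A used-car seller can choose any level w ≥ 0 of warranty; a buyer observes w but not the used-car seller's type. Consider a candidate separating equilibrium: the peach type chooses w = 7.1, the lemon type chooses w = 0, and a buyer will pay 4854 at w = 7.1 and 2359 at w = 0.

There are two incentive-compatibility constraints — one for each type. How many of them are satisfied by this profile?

Lemon type: stay at 0 → 2359; mimic → 4854 − 270 × 7.1 = 2937. IC fails (2359 < 2937).
Peach type: signal → 4854 − 139 × 7.1 = 3867.1; deviate to 0 → 2359. IC holds (3867.1 ≥ 2359).
1 of 2 constraints hold, so this profile is not an equilibrium.

1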